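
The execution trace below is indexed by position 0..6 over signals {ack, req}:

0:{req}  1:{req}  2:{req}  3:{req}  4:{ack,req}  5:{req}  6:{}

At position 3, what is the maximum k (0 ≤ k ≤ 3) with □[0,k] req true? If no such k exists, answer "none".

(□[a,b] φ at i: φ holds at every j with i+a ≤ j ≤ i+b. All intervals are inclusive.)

2

req must hold from j=3 onward; find where it first fails.
  j=3: holds
  j=4: holds
  j=5: holds
  j=6: fails
Holds on [3,5], so largest k = 2.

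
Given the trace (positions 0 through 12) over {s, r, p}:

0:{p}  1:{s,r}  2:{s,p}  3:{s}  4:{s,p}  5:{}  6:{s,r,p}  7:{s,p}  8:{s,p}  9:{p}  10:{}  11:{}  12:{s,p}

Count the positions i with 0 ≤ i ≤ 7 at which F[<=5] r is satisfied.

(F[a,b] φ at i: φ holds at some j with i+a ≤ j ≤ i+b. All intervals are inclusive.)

Evaluate at each i in [0,7]:
  i=0: ✓ (witness j=1)
  i=1: ✓ (witness j=1)
  i=2: ✓ (witness j=6)
  i=3: ✓ (witness j=6)
  i=4: ✓ (witness j=6)
  i=5: ✓ (witness j=6)
  i=6: ✓ (witness j=6)
  i=7: ✗ (none in [7,12])
Positions where it holds: {0, 1, 2, 3, 4, 5, 6} → 7.

7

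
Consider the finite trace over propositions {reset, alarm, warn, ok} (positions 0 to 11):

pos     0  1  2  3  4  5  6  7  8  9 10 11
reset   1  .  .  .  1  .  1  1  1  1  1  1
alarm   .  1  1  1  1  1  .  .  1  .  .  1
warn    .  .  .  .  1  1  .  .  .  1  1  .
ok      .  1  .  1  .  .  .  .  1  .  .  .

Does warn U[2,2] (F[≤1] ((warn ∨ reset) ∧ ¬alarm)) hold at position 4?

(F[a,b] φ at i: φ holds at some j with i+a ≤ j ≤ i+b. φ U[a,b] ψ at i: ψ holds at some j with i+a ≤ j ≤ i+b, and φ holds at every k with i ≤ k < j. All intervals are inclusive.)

Need some j in [6,6] with F[≤1] ((warn ∨ reset) ∧ ¬alarm), and warn at every k in [4,j-1].
  j=6: F[≤1] ((warn ∨ reset) ∧ ¬alarm) holds; warn holds at every k in [4,5] → satisfied.

Yes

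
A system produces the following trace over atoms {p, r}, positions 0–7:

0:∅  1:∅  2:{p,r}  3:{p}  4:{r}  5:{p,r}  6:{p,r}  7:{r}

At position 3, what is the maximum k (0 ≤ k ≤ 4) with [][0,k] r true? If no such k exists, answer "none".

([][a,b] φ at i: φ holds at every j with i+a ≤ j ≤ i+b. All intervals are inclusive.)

r must hold from j=3 onward; find where it first fails.
  j=3: fails → no k works.

none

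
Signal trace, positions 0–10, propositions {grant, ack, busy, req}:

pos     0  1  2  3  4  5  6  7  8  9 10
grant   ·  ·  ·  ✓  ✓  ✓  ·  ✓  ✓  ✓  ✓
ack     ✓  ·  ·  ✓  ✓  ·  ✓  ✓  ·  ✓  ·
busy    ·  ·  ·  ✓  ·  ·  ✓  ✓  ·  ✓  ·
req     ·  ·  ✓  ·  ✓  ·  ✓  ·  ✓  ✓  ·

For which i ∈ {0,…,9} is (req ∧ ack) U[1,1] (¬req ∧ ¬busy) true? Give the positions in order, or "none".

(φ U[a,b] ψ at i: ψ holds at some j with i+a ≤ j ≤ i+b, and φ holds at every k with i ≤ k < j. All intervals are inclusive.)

Evaluate at each i in [0,9]:
  i=0: ✗ (lhs fails at k=0 before rhs at j=1)
  i=1: ✗ (no rhs in [2,2])
  i=2: ✗ (no rhs in [3,3])
  i=3: ✗ (no rhs in [4,4])
  i=4: ✓ (rhs at j=5; lhs holds on [4,4])
  i=5: ✗ (no rhs in [6,6])
  i=6: ✗ (no rhs in [7,7])
  i=7: ✗ (no rhs in [8,8])
  i=8: ✗ (no rhs in [9,9])
  i=9: ✓ (rhs at j=10; lhs holds on [9,9])

4, 9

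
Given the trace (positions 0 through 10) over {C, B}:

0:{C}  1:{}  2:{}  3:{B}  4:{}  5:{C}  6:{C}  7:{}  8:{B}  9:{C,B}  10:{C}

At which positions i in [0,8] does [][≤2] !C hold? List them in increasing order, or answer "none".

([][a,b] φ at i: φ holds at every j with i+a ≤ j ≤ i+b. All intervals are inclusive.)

Evaluate at each i in [0,8]:
  i=0: ✗ (fails at j=0)
  i=1: ✓ (all of [1,3])
  i=2: ✓ (all of [2,4])
  i=3: ✗ (fails at j=5)
  i=4: ✗ (fails at j=5)
  i=5: ✗ (fails at j=5)
  i=6: ✗ (fails at j=6)
  i=7: ✗ (fails at j=9)
  i=8: ✗ (fails at j=9)

1, 2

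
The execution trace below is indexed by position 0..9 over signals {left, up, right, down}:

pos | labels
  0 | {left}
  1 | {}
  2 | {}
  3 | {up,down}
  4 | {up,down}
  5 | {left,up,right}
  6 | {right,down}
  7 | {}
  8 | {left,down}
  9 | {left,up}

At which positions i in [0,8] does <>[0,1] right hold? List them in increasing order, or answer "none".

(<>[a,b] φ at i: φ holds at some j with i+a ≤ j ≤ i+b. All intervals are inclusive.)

Evaluate at each i in [0,8]:
  i=0: ✗ (none in [0,1])
  i=1: ✗ (none in [1,2])
  i=2: ✗ (none in [2,3])
  i=3: ✗ (none in [3,4])
  i=4: ✓ (witness j=5)
  i=5: ✓ (witness j=5)
  i=6: ✓ (witness j=6)
  i=7: ✗ (none in [7,8])
  i=8: ✗ (none in [8,9])

4, 5, 6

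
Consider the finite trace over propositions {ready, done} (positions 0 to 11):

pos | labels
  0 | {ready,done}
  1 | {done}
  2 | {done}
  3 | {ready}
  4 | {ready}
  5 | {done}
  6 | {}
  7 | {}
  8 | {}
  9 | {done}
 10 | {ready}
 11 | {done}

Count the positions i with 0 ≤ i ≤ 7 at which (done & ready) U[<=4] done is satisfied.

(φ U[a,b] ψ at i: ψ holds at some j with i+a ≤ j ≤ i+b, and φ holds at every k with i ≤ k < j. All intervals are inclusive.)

4

Evaluate at each i in [0,7]:
  i=0: ✓ (rhs at j=0)
  i=1: ✓ (rhs at j=1)
  i=2: ✓ (rhs at j=2)
  i=3: ✗ (lhs fails at k=3 before rhs at j=5)
  i=4: ✗ (lhs fails at k=4 before rhs at j=5)
  i=5: ✓ (rhs at j=5)
  i=6: ✗ (lhs fails at k=6 before rhs at j=9)
  i=7: ✗ (lhs fails at k=7 before rhs at j=9)
Positions where it holds: {0, 1, 2, 5} → 4.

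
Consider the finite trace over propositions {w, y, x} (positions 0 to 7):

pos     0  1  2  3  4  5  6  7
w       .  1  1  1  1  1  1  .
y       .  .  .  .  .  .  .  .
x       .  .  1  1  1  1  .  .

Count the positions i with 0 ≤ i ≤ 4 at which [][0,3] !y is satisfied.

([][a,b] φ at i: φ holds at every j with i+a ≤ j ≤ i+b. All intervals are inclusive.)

Evaluate at each i in [0,4]:
  i=0: ✓ (all of [0,3])
  i=1: ✓ (all of [1,4])
  i=2: ✓ (all of [2,5])
  i=3: ✓ (all of [3,6])
  i=4: ✓ (all of [4,7])
Positions where it holds: {0, 1, 2, 3, 4} → 5.

5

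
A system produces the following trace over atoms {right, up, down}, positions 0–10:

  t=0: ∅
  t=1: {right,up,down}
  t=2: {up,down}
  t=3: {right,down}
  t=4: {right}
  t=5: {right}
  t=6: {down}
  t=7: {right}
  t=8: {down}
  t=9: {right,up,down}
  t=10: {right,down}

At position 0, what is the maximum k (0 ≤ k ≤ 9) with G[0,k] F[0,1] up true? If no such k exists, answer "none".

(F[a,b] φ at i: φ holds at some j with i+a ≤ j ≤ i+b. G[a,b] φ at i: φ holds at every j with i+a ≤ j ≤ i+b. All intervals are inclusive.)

F[0,1] up must hold from j=0 onward; find where it first fails.
  j=0: holds
  j=1: holds
  j=2: holds
  j=3: fails
Holds on [0,2], so largest k = 2.

2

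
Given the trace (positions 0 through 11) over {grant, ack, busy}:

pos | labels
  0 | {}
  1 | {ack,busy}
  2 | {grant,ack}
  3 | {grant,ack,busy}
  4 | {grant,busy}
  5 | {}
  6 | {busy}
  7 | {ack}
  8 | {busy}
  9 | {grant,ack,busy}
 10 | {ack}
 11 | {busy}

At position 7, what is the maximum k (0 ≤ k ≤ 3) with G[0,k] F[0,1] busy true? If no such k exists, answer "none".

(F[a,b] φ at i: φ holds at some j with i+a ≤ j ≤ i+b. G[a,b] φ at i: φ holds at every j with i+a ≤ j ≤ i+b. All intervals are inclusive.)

3

F[0,1] busy must hold from j=7 onward; find where it first fails.
  j=7: holds
  j=8: holds
  j=9: holds
  j=10: holds
Holds through j=10; largest k = 3.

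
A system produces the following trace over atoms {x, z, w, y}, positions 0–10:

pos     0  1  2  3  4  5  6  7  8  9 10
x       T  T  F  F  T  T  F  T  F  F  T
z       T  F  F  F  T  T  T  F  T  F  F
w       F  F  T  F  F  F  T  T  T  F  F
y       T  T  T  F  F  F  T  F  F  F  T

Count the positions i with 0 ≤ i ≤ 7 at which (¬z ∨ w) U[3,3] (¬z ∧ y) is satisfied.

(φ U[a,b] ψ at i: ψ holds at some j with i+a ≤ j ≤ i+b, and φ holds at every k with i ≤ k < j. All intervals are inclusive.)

1

Evaluate at each i in [0,7]:
  i=0: ✗ (no rhs in [3,3])
  i=1: ✗ (no rhs in [4,4])
  i=2: ✗ (no rhs in [5,5])
  i=3: ✗ (no rhs in [6,6])
  i=4: ✗ (no rhs in [7,7])
  i=5: ✗ (no rhs in [8,8])
  i=6: ✗ (no rhs in [9,9])
  i=7: ✓ (rhs at j=10; lhs holds on [7,9])
Positions where it holds: {7} → 1.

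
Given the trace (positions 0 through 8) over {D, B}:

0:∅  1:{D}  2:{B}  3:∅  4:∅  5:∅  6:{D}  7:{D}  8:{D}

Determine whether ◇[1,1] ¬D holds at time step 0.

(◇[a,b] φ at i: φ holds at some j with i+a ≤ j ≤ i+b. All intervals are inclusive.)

Check ¬D at each j in [1,1]:
  j=1: false
No position in the window satisfies it → formula fails.

No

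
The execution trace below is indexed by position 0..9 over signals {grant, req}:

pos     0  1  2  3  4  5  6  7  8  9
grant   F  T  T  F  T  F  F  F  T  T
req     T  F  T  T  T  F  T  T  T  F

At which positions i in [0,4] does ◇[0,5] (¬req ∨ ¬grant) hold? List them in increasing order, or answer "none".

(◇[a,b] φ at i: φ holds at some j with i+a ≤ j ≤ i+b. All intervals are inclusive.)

Evaluate at each i in [0,4]:
  i=0: ✓ (witness j=0)
  i=1: ✓ (witness j=1)
  i=2: ✓ (witness j=3)
  i=3: ✓ (witness j=3)
  i=4: ✓ (witness j=5)

0, 1, 2, 3, 4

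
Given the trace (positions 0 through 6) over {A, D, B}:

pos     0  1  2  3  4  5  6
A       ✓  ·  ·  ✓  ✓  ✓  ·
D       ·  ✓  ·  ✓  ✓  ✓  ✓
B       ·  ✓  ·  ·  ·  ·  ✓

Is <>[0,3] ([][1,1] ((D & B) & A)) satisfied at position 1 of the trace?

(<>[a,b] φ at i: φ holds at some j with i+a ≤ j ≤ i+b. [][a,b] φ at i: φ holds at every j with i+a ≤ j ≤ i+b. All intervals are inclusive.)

False

Check [][1,1] ((D & B) & A) at each j in [1,4]:
  j=1: fails at 2
  j=2: fails at 3
  j=3: fails at 4
  j=4: fails at 5
No position in the window satisfies it → formula fails.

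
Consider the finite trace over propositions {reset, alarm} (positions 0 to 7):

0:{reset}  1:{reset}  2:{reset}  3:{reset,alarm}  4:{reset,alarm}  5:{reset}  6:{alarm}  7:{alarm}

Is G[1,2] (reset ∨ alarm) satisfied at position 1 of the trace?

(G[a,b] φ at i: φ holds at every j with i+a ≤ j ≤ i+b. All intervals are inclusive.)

True

Check (reset ∨ alarm) at every j in [2,3]:
  j=2: true
  j=3: true
All positions satisfy it → formula holds.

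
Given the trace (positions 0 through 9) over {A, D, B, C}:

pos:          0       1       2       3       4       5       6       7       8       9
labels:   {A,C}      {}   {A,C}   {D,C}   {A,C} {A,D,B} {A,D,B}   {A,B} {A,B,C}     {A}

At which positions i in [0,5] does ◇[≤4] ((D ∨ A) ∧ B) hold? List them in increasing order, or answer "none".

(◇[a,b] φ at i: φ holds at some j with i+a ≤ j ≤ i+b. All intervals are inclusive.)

Evaluate at each i in [0,5]:
  i=0: ✗ (none in [0,4])
  i=1: ✓ (witness j=5)
  i=2: ✓ (witness j=5)
  i=3: ✓ (witness j=5)
  i=4: ✓ (witness j=5)
  i=5: ✓ (witness j=5)

1, 2, 3, 4, 5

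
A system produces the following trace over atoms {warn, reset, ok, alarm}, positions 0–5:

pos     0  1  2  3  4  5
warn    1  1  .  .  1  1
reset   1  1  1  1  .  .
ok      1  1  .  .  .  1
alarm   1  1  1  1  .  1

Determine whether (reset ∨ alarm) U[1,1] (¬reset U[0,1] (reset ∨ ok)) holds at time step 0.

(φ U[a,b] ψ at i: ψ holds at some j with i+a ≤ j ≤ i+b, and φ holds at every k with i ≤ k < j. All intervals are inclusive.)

True

Need some j in [1,1] with (¬reset U[0,1] (reset ∨ ok)), and (reset ∨ alarm) at every k in [0,j-1].
  j=1: (¬reset U[0,1] (reset ∨ ok)) holds; (reset ∨ alarm) holds at every k in [0,0] → satisfied.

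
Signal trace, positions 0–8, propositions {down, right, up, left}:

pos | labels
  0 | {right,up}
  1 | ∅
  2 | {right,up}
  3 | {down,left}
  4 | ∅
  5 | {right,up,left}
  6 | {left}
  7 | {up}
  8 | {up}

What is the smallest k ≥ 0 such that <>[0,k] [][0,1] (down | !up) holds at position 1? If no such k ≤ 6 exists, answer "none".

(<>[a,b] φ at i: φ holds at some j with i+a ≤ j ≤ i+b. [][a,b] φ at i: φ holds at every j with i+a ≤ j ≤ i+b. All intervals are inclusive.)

2

Scan j = 1,2,… for [][0,1] (down | !up):
  j=1: fails
  j=2: fails
  j=3: holds
First hit at j=3, so smallest k = 3-1 = 2.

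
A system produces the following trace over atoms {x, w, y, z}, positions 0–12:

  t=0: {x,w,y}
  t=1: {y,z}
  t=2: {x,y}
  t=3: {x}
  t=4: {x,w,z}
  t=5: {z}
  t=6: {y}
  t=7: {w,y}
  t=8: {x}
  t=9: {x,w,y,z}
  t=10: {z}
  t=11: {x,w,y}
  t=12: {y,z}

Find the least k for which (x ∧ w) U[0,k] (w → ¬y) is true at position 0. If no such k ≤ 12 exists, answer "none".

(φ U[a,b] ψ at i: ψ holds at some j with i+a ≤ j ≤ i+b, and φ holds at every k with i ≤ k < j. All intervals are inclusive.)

Need earliest j ≥ 0 with (w → ¬y), and (x ∧ w) at every k in [0,j-1].
  j=0: rhs fails.
  j=1: rhs holds; lhs holds on [0,0]. k = 1.

1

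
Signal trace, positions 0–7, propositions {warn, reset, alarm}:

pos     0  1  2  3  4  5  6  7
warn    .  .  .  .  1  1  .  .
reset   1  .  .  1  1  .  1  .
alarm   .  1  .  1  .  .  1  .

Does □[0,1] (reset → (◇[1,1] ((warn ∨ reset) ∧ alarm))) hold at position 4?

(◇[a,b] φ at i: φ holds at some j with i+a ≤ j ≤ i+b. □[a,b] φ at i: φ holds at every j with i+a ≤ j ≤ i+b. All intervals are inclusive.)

Check (reset → (◇[1,1] ((warn ∨ reset) ∧ alarm))) at every j in [4,5]:
  j=4: antecedent true; consequent fails (none in [5,5]) → ✗
  j=5: antecedent false → ✓
Fails at j=4 → formula fails.

Does not hold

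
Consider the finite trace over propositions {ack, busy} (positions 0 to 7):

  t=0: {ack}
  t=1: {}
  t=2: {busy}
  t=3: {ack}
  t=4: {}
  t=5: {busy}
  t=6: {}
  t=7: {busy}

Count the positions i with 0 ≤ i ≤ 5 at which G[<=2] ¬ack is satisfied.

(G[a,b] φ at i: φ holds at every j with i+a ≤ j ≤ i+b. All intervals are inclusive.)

Evaluate at each i in [0,5]:
  i=0: ✗ (fails at j=0)
  i=1: ✗ (fails at j=3)
  i=2: ✗ (fails at j=3)
  i=3: ✗ (fails at j=3)
  i=4: ✓ (all of [4,6])
  i=5: ✓ (all of [5,7])
Positions where it holds: {4, 5} → 2.

2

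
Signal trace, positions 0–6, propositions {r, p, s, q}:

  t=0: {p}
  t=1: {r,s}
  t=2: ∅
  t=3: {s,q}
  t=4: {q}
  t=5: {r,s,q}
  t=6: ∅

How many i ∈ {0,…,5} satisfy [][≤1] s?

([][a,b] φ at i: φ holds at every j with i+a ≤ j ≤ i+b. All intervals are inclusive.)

0

Evaluate at each i in [0,5]:
  i=0: ✗ (fails at j=0)
  i=1: ✗ (fails at j=2)
  i=2: ✗ (fails at j=2)
  i=3: ✗ (fails at j=4)
  i=4: ✗ (fails at j=4)
  i=5: ✗ (fails at j=6)
Positions where it holds: {} → 0.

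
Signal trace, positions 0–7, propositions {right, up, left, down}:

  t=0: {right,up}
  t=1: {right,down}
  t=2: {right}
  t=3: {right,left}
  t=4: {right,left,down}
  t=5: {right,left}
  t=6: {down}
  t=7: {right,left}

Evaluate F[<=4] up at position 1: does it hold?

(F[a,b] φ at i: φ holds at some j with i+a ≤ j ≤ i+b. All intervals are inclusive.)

No

Check up at each j in [1,5]:
  j=1: false
  j=2: false
  j=3: false
  j=4: false
  j=5: false
No position in the window satisfies it → formula fails.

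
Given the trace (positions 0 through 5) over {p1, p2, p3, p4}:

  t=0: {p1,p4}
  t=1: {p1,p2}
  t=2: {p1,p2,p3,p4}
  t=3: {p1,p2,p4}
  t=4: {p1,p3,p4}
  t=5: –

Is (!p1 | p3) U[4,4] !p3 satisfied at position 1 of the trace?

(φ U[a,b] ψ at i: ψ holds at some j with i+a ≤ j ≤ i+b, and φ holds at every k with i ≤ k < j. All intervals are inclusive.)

No

Need some j in [5,5] with !p3, and (!p1 | p3) at every k in [1,j-1].
  j=5: !p3 holds, but (!p1 | p3) fails at k=1 → not this j.
No j in the window works → until fails.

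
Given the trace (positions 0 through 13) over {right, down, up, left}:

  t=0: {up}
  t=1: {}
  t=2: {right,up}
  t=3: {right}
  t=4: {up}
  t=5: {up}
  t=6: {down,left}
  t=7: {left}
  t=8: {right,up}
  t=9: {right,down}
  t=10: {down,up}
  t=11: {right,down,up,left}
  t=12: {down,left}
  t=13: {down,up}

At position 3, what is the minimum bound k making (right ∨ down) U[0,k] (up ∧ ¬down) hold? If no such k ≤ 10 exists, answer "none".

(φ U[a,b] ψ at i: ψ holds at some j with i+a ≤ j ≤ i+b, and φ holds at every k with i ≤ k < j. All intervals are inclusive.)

1

Need earliest j ≥ 3 with (up ∧ ¬down), and (right ∨ down) at every k in [3,j-1].
  j=3: rhs fails.
  j=4: rhs holds; lhs holds on [3,3]. k = 1.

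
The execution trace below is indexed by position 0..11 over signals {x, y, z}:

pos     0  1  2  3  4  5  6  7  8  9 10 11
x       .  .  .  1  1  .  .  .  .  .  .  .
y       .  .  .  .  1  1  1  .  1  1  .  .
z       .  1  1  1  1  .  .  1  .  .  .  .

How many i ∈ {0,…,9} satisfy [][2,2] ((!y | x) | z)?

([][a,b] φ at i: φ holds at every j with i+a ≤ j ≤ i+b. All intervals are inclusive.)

6

Evaluate at each i in [0,9]:
  i=0: ✓ (all of [2,2])
  i=1: ✓ (all of [3,3])
  i=2: ✓ (all of [4,4])
  i=3: ✗ (fails at j=5)
  i=4: ✗ (fails at j=6)
  i=5: ✓ (all of [7,7])
  i=6: ✗ (fails at j=8)
  i=7: ✗ (fails at j=9)
  i=8: ✓ (all of [10,10])
  i=9: ✓ (all of [11,11])
Positions where it holds: {0, 1, 2, 5, 8, 9} → 6.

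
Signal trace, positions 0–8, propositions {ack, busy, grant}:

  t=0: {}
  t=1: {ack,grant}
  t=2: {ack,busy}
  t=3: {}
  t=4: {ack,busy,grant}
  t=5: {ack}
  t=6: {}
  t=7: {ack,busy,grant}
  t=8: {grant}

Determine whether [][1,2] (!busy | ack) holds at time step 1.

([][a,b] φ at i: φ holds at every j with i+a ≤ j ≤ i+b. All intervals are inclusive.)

Yes

Check (!busy | ack) at every j in [2,3]:
  j=2: true
  j=3: true
All positions satisfy it → formula holds.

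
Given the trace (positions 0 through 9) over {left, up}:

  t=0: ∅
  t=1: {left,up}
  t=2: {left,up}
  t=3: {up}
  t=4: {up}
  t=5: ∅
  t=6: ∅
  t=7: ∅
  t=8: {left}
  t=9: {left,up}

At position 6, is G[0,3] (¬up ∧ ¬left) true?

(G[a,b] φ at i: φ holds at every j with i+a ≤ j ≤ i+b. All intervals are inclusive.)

False

Check (¬up ∧ ¬left) at every j in [6,9]:
  j=6: true
  j=7: true
  j=8: false
  j=9: false
Fails at j=8 → formula fails.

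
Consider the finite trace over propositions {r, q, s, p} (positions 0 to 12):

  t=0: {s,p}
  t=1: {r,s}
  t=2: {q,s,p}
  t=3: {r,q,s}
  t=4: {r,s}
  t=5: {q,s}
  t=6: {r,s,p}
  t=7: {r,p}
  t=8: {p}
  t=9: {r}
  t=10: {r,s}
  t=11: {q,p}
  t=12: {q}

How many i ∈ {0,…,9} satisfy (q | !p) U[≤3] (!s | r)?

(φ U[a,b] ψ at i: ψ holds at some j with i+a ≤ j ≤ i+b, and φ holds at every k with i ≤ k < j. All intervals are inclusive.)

Evaluate at each i in [0,9]:
  i=0: ✗ (lhs fails at k=0 before rhs at j=1)
  i=1: ✓ (rhs at j=1)
  i=2: ✓ (rhs at j=3; lhs holds on [2,2])
  i=3: ✓ (rhs at j=3)
  i=4: ✓ (rhs at j=4)
  i=5: ✓ (rhs at j=6; lhs holds on [5,5])
  i=6: ✓ (rhs at j=6)
  i=7: ✓ (rhs at j=7)
  i=8: ✓ (rhs at j=8)
  i=9: ✓ (rhs at j=9)
Positions where it holds: {1, 2, 3, 4, 5, 6, 7, 8, 9} → 9.

9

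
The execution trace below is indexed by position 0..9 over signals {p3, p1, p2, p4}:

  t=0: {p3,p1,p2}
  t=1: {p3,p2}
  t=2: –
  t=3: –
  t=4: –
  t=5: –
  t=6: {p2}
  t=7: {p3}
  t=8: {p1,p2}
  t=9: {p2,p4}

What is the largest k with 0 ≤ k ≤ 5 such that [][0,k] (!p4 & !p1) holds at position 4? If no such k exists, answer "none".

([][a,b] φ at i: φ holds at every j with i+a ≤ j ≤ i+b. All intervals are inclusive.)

(!p4 & !p1) must hold from j=4 onward; find where it first fails.
  j=4: holds
  j=5: holds
  j=6: holds
  j=7: holds
  j=8: fails
Holds on [4,7], so largest k = 3.

3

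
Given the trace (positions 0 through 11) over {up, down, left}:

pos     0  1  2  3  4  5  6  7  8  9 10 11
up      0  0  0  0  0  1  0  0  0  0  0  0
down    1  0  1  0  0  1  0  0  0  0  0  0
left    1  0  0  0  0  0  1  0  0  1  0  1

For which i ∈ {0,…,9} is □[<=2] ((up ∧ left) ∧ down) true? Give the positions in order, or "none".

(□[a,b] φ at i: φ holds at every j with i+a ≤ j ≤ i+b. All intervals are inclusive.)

Evaluate at each i in [0,9]:
  i=0: ✗ (fails at j=0)
  i=1: ✗ (fails at j=1)
  i=2: ✗ (fails at j=2)
  i=3: ✗ (fails at j=3)
  i=4: ✗ (fails at j=4)
  i=5: ✗ (fails at j=5)
  i=6: ✗ (fails at j=6)
  i=7: ✗ (fails at j=7)
  i=8: ✗ (fails at j=8)
  i=9: ✗ (fails at j=9)

none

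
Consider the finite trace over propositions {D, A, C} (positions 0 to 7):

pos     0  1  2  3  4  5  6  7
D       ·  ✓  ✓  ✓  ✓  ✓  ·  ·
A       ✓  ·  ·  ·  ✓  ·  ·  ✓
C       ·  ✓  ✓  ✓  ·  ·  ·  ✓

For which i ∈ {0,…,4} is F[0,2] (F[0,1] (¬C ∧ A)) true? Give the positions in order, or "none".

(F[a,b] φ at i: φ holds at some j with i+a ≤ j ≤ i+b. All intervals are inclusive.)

0, 1, 2, 3, 4

Evaluate at each i in [0,4]:
  i=0: ✓ (witness j=0)
  i=1: ✓ (witness j=3)
  i=2: ✓ (witness j=3)
  i=3: ✓ (witness j=3)
  i=4: ✓ (witness j=4)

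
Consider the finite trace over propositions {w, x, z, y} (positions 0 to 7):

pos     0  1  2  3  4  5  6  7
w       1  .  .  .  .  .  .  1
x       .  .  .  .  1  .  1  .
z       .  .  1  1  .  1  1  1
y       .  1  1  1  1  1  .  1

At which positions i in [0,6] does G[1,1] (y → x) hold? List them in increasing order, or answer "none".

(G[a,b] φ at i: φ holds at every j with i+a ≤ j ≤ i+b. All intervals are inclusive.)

Evaluate at each i in [0,6]:
  i=0: ✗ (fails at j=1)
  i=1: ✗ (fails at j=2)
  i=2: ✗ (fails at j=3)
  i=3: ✓ (all of [4,4])
  i=4: ✗ (fails at j=5)
  i=5: ✓ (all of [6,6])
  i=6: ✗ (fails at j=7)

3, 5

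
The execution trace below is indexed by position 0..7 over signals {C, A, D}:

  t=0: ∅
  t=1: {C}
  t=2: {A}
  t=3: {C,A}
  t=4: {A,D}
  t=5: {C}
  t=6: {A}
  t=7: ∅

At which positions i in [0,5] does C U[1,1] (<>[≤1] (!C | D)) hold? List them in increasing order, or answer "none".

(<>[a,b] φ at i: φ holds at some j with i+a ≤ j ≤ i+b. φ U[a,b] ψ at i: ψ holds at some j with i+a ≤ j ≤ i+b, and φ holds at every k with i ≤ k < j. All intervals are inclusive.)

1, 3, 5

Evaluate at each i in [0,5]:
  i=0: ✗ (lhs fails at k=0 before rhs at j=1)
  i=1: ✓ (rhs at j=2; lhs holds on [1,1])
  i=2: ✗ (lhs fails at k=2 before rhs at j=3)
  i=3: ✓ (rhs at j=4; lhs holds on [3,3])
  i=4: ✗ (lhs fails at k=4 before rhs at j=5)
  i=5: ✓ (rhs at j=6; lhs holds on [5,5])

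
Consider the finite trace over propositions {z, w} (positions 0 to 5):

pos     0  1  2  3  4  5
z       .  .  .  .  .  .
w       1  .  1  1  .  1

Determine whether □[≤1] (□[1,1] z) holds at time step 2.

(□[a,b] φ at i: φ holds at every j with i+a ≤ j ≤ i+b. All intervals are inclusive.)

Does not hold

Check □[1,1] z at every j in [2,3]:
  j=2: fails at 3
  j=3: fails at 4
Fails at j=2 → formula fails.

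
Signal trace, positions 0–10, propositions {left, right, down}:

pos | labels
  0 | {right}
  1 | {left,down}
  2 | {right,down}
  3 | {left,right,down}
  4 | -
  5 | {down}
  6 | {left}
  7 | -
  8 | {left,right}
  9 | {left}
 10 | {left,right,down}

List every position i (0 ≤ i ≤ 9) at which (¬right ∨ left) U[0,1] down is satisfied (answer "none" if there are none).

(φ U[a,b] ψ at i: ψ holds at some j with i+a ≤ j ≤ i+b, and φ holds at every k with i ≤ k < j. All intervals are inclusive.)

1, 2, 3, 4, 5, 9

Evaluate at each i in [0,9]:
  i=0: ✗ (lhs fails at k=0 before rhs at j=1)
  i=1: ✓ (rhs at j=1)
  i=2: ✓ (rhs at j=2)
  i=3: ✓ (rhs at j=3)
  i=4: ✓ (rhs at j=5; lhs holds on [4,4])
  i=5: ✓ (rhs at j=5)
  i=6: ✗ (no rhs in [6,7])
  i=7: ✗ (no rhs in [7,8])
  i=8: ✗ (no rhs in [8,9])
  i=9: ✓ (rhs at j=10; lhs holds on [9,9])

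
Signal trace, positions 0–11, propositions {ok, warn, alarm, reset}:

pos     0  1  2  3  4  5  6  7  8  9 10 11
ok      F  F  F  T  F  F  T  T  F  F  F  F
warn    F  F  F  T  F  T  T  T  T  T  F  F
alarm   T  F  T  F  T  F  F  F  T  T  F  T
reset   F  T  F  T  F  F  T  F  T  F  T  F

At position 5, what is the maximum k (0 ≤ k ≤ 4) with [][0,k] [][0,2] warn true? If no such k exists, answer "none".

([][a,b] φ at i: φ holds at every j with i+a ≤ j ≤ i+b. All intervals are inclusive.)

2

[][0,2] warn must hold from j=5 onward; find where it first fails.
  j=5: holds
  j=6: holds
  j=7: holds
  j=8: fails
Holds on [5,7], so largest k = 2.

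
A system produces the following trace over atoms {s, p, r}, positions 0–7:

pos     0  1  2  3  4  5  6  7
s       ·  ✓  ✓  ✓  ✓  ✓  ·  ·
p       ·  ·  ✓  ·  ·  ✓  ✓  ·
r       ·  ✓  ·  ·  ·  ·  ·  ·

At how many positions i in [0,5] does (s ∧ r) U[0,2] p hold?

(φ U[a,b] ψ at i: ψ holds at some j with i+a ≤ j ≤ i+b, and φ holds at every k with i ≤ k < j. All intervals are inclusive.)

3

Evaluate at each i in [0,5]:
  i=0: ✗ (lhs fails at k=0 before rhs at j=2)
  i=1: ✓ (rhs at j=2; lhs holds on [1,1])
  i=2: ✓ (rhs at j=2)
  i=3: ✗ (lhs fails at k=3 before rhs at j=5)
  i=4: ✗ (lhs fails at k=4 before rhs at j=5)
  i=5: ✓ (rhs at j=5)
Positions where it holds: {1, 2, 5} → 3.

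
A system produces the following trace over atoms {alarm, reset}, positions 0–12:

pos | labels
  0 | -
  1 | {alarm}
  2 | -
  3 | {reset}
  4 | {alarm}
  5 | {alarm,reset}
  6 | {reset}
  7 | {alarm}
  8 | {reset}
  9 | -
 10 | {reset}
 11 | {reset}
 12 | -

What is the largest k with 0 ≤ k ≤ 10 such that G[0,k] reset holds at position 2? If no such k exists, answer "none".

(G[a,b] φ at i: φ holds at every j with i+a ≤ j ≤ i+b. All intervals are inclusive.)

reset must hold from j=2 onward; find where it first fails.
  j=2: fails → no k works.

none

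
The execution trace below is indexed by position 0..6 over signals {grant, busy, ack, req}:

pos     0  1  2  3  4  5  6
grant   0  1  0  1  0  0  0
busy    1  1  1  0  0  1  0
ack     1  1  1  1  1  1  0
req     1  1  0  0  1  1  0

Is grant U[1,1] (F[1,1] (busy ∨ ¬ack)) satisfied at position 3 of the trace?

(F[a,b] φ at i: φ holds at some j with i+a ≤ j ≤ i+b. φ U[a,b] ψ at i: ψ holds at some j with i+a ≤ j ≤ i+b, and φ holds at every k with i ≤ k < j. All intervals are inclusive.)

Yes

Need some j in [4,4] with F[1,1] (busy ∨ ¬ack), and grant at every k in [3,j-1].
  j=4: F[1,1] (busy ∨ ¬ack) holds; grant holds at every k in [3,3] → satisfied.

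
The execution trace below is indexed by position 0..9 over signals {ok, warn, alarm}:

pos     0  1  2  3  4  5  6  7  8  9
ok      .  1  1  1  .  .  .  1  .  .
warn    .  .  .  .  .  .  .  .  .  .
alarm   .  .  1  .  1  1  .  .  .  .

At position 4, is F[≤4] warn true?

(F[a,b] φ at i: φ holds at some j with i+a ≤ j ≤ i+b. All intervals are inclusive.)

Check warn at each j in [4,8]:
  j=4: false
  j=5: false
  j=6: false
  j=7: false
  j=8: false
No position in the window satisfies it → formula fails.

No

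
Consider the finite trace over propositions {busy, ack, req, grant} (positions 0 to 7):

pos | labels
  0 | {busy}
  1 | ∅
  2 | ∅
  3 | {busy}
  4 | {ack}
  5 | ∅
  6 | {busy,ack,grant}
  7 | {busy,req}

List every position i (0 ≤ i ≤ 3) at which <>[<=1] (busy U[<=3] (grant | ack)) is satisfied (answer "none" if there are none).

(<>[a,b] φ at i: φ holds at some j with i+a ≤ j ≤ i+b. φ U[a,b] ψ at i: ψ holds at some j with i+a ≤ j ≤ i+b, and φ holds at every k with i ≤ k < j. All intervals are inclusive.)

Evaluate at each i in [0,3]:
  i=0: ✗ (none in [0,1])
  i=1: ✗ (none in [1,2])
  i=2: ✓ (witness j=3)
  i=3: ✓ (witness j=3)

2, 3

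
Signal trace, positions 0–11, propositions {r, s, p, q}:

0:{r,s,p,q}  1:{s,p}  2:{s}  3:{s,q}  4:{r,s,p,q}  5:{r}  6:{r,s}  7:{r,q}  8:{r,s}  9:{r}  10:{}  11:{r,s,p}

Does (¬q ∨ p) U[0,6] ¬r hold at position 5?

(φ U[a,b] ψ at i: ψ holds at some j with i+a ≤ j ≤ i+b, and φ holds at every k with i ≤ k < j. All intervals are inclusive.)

False

Need some j in [5,11] with ¬r, and (¬q ∨ p) at every k in [5,j-1].
  j=5: ¬r false.
  j=6: ¬r false.
  j=7: ¬r false.
  j=8: ¬r false.
  j=9: ¬r false.
  j=10: ¬r holds, but (¬q ∨ p) fails at k=7 → not this j.
  j=11: ¬r false.
No j in the window works → until fails.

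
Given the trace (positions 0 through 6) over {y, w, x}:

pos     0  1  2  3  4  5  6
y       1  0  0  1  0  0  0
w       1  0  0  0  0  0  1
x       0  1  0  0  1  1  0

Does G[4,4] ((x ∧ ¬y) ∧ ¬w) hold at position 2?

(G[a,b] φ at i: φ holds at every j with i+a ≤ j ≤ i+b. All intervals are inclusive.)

Does not hold

Check ((x ∧ ¬y) ∧ ¬w) at every j in [6,6]:
  j=6: false
Fails at j=6 → formula fails.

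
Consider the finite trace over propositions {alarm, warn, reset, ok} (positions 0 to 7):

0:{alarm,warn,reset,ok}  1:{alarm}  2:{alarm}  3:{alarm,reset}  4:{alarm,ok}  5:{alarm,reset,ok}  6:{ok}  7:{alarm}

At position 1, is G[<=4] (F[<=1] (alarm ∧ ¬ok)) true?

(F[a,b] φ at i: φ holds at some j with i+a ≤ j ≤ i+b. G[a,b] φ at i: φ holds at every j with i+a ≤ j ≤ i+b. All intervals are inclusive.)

Check F[<=1] (alarm ∧ ¬ok) at every j in [1,5]:
  j=1: holds (witness at 1)
  j=2: holds (witness at 2)
  j=3: holds (witness at 3)
  j=4: fails (none in [4,5])
  j=5: fails (none in [5,6])
Fails at j=4 → formula fails.

Does not hold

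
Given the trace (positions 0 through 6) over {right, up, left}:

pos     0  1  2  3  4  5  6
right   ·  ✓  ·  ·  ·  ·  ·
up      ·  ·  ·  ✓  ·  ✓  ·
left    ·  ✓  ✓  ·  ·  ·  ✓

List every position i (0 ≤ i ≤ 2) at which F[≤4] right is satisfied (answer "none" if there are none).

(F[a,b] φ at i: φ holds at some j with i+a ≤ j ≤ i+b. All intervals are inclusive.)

0, 1

Evaluate at each i in [0,2]:
  i=0: ✓ (witness j=1)
  i=1: ✓ (witness j=1)
  i=2: ✗ (none in [2,6])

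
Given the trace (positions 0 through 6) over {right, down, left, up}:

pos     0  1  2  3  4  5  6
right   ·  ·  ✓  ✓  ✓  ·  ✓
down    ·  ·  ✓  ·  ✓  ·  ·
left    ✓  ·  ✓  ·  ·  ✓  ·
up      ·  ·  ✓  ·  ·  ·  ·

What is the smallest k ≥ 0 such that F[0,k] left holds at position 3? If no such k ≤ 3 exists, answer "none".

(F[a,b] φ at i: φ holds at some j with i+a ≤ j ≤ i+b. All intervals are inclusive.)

2

Scan j = 3,4,… for left:
  j=3: fails
  j=4: fails
  j=5: holds
First hit at j=5, so smallest k = 5-3 = 2.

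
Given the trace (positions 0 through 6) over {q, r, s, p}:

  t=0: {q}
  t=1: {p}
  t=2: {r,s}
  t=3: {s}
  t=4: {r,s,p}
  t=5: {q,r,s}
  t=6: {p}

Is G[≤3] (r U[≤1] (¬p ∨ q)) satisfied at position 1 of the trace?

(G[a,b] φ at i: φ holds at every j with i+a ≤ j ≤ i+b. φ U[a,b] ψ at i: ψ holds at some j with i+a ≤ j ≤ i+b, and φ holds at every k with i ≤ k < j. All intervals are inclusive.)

No

Check (r U[≤1] (¬p ∨ q)) at every j in [1,4]:
  j=1: fails
  j=2: holds
  j=3: holds
  j=4: holds
Fails at j=1 → formula fails.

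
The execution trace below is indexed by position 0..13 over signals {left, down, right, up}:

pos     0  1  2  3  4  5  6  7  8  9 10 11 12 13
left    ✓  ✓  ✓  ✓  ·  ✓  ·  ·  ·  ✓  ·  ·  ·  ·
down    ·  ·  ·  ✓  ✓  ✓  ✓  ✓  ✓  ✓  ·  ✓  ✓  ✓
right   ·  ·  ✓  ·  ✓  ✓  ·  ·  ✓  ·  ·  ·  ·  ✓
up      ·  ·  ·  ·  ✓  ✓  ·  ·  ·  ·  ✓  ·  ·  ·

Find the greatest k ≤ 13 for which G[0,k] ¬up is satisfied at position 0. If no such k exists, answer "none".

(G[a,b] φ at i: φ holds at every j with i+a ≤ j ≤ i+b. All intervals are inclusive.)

3

¬up must hold from j=0 onward; find where it first fails.
  j=0: holds
  j=1: holds
  j=2: holds
  j=3: holds
  j=4: fails
Holds on [0,3], so largest k = 3.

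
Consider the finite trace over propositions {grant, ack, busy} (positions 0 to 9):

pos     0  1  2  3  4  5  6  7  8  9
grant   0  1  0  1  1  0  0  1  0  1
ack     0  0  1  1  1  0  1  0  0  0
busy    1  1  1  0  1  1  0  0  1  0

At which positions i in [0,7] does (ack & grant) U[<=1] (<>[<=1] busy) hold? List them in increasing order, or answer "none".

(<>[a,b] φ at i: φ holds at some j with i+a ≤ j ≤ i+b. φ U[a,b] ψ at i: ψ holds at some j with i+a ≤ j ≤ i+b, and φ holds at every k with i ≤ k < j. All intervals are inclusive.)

Evaluate at each i in [0,7]:
  i=0: ✓ (rhs at j=0)
  i=1: ✓ (rhs at j=1)
  i=2: ✓ (rhs at j=2)
  i=3: ✓ (rhs at j=3)
  i=4: ✓ (rhs at j=4)
  i=5: ✓ (rhs at j=5)
  i=6: ✗ (lhs fails at k=6 before rhs at j=7)
  i=7: ✓ (rhs at j=7)

0, 1, 2, 3, 4, 5, 7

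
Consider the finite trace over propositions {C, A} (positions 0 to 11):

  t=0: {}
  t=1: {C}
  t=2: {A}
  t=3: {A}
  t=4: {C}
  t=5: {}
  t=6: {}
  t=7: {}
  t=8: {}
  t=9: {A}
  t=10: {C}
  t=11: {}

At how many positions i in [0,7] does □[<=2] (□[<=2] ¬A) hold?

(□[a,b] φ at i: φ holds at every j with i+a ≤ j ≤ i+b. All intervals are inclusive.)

Evaluate at each i in [0,7]:
  i=0: ✗ (fails at j=0)
  i=1: ✗ (fails at j=1)
  i=2: ✗ (fails at j=2)
  i=3: ✗ (fails at j=3)
  i=4: ✓ (all of [4,6])
  i=5: ✗ (fails at j=7)
  i=6: ✗ (fails at j=7)
  i=7: ✗ (fails at j=7)
Positions where it holds: {4} → 1.

1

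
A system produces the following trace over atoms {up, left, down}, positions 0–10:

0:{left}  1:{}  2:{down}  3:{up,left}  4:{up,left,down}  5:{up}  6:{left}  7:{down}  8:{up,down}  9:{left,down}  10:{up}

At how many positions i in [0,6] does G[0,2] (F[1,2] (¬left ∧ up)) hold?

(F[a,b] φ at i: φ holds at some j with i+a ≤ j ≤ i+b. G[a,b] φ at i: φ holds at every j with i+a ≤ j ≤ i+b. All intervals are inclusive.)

Evaluate at each i in [0,6]:
  i=0: ✗ (fails at j=0)
  i=1: ✗ (fails at j=1)
  i=2: ✗ (fails at j=2)
  i=3: ✗ (fails at j=5)
  i=4: ✗ (fails at j=5)
  i=5: ✗ (fails at j=5)
  i=6: ✓ (all of [6,8])
Positions where it holds: {6} → 1.

1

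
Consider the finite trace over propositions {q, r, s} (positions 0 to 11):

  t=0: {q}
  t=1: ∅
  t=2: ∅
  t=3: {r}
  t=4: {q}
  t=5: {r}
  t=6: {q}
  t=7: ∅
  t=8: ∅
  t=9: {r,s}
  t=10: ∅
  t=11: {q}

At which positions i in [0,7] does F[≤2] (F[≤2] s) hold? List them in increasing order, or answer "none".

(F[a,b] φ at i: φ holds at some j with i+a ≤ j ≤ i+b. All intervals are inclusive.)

Evaluate at each i in [0,7]:
  i=0: ✗ (none in [0,2])
  i=1: ✗ (none in [1,3])
  i=2: ✗ (none in [2,4])
  i=3: ✗ (none in [3,5])
  i=4: ✗ (none in [4,6])
  i=5: ✓ (witness j=7)
  i=6: ✓ (witness j=7)
  i=7: ✓ (witness j=7)

5, 6, 7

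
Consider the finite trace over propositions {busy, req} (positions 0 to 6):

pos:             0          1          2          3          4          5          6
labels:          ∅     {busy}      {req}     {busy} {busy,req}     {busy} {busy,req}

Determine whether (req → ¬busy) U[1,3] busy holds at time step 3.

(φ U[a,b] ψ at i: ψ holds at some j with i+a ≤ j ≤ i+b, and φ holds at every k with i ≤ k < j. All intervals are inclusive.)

Holds

Need some j in [4,6] with busy, and (req → ¬busy) at every k in [3,j-1].
  j=4: busy holds; (req → ¬busy) holds at every k in [3,3] → satisfied.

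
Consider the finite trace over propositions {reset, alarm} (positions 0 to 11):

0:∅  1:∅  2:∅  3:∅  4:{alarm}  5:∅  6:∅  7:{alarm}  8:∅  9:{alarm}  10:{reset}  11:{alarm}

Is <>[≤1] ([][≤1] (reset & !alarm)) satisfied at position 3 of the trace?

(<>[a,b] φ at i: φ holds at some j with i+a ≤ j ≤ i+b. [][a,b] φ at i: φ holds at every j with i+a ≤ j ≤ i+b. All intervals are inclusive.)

Does not hold

Check [][≤1] (reset & !alarm) at each j in [3,4]:
  j=3: fails at 3
  j=4: fails at 4
No position in the window satisfies it → formula fails.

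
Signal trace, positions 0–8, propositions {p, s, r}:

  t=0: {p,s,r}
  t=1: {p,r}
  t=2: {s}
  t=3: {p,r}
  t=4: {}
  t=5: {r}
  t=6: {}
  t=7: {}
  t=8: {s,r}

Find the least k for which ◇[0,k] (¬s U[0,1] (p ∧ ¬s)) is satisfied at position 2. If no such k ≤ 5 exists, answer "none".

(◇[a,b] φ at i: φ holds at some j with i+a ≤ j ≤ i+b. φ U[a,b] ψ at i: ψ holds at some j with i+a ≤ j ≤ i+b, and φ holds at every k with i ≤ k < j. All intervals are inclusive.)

Scan j = 2,3,… for (¬s U[0,1] (p ∧ ¬s)):
  j=2: fails
  j=3: holds
First hit at j=3, so smallest k = 3-2 = 1.

1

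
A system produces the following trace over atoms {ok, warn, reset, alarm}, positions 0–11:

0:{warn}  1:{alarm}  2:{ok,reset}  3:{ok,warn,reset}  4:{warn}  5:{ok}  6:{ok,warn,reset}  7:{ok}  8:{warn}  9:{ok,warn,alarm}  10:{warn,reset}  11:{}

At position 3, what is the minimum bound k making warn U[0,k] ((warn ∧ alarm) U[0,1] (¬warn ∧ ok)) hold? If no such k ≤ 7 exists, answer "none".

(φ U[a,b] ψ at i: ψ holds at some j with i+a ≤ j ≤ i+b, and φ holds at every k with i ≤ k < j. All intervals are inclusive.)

2

Need earliest j ≥ 3 with ((warn ∧ alarm) U[0,1] (¬warn ∧ ok)), and warn at every k in [3,j-1].
  j=3: rhs fails.
  j=4: rhs fails.
  j=5: rhs holds; lhs holds on [3,4]. k = 2.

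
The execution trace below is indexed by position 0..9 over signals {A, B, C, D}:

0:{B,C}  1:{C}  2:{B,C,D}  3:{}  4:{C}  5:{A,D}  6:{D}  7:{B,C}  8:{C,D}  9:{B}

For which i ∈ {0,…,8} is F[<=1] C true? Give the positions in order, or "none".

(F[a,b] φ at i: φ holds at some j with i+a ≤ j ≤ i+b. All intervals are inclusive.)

Evaluate at each i in [0,8]:
  i=0: ✓ (witness j=0)
  i=1: ✓ (witness j=1)
  i=2: ✓ (witness j=2)
  i=3: ✓ (witness j=4)
  i=4: ✓ (witness j=4)
  i=5: ✗ (none in [5,6])
  i=6: ✓ (witness j=7)
  i=7: ✓ (witness j=7)
  i=8: ✓ (witness j=8)

0, 1, 2, 3, 4, 6, 7, 8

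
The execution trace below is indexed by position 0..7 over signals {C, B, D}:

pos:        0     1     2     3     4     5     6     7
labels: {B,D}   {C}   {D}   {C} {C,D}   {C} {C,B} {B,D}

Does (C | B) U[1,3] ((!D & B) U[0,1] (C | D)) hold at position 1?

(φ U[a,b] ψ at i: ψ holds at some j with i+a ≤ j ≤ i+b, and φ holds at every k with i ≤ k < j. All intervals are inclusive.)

Yes

Need some j in [2,4] with ((!D & B) U[0,1] (C | D)), and (C | B) at every k in [1,j-1].
  j=2: ((!D & B) U[0,1] (C | D)) holds; (C | B) holds at every k in [1,1] → satisfied.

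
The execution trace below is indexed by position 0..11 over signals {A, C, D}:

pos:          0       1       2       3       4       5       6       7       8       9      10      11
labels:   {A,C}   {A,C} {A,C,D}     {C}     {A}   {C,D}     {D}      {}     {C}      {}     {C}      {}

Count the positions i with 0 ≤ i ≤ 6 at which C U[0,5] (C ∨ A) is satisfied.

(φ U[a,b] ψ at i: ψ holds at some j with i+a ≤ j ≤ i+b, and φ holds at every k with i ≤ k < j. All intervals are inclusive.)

Evaluate at each i in [0,6]:
  i=0: ✓ (rhs at j=0)
  i=1: ✓ (rhs at j=1)
  i=2: ✓ (rhs at j=2)
  i=3: ✓ (rhs at j=3)
  i=4: ✓ (rhs at j=4)
  i=5: ✓ (rhs at j=5)
  i=6: ✗ (lhs fails at k=6 before rhs at j=8)
Positions where it holds: {0, 1, 2, 3, 4, 5} → 6.

6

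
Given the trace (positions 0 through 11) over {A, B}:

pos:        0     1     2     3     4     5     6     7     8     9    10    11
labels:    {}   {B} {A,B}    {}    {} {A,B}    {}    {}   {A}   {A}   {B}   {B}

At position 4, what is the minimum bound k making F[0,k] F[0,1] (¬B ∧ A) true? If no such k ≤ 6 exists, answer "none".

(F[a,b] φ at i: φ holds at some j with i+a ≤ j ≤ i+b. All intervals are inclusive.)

3

Scan j = 4,5,… for F[0,1] (¬B ∧ A):
  j=4: fails
  j=5: fails
  j=6: fails
  j=7: holds
First hit at j=7, so smallest k = 7-4 = 3.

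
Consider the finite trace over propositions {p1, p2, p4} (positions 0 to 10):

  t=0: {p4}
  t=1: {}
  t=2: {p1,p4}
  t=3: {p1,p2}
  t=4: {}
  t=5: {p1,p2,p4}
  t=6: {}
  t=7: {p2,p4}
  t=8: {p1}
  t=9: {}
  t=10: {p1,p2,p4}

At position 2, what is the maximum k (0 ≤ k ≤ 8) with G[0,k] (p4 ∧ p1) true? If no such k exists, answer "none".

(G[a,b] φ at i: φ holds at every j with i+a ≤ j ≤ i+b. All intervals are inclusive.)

0

(p4 ∧ p1) must hold from j=2 onward; find where it first fails.
  j=2: holds
  j=3: fails
Holds on [2,2], so largest k = 0.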